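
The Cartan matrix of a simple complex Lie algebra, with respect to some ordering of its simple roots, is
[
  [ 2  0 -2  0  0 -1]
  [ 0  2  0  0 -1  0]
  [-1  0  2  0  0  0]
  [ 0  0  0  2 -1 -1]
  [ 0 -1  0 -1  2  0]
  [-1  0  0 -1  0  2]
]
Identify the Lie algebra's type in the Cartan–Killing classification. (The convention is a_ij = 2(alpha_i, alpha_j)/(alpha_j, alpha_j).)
The matrix has rank 6 with 2's on the diagonal. Reading the off-diagonal entries as Dynkin edges (a single edge where a_ij = a_ji = -1; a double or triple edge where a_ij * a_ji = 2 or 3), the diagram is a chain of 6 nodes with a double edge at one end; the terminal node there is the unique short simple root (B_6). One simple-root ordering that puts it in standard form is (alpha_2, alpha_5, alpha_4, alpha_6, alpha_1, alpha_3). So the algebra is type B_6, i.e. so(13).

B_6 (so(13))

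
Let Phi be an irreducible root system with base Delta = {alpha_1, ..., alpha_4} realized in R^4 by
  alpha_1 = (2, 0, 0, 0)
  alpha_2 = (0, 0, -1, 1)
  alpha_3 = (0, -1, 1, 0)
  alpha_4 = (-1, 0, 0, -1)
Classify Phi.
Compute the Cartan integers a_ij = 2(alpha_i, alpha_j)/(alpha_j, alpha_j); the resulting 4x4 Cartan matrix is
[[2, 0, 0, -2], [0, 2, -1, -1], [0, -1, 2, 0], [-1, -1, 0, 2]].
The roots have two lengths (squared-length ratio 2:1); the short ones are alpha_{2,3,4}. The associated Dynkin diagram is a chain of 4 nodes with a double edge at one end; the terminal node there is the unique long simple root (C_4), so the type is C_4 (the algebra sp(8)).

C_4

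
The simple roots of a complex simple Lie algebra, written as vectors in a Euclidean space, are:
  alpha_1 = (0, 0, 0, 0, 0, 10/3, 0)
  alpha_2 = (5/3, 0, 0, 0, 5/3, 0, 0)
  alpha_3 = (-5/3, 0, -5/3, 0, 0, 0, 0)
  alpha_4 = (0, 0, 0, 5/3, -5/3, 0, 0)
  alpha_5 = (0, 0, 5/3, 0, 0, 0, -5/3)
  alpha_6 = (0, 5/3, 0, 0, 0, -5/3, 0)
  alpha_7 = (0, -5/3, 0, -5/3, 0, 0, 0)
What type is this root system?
Compute the Cartan integers a_ij = 2(alpha_i, alpha_j)/(alpha_j, alpha_j); the resulting 7x7 Cartan matrix is
[[2, 0, 0, 0, 0, -2, 0], [0, 2, -1, -1, 0, 0, 0], [0, -1, 2, 0, -1, 0, 0], [0, -1, 0, 2, 0, 0, -1], [0, 0, -1, 0, 2, 0, 0], [-1, 0, 0, 0, 0, 2, -1], [0, 0, 0, -1, 0, -1, 2]].
The roots have two lengths (squared-length ratio 2:1); the short ones are alpha_{2,3,4,5,6,7}. The associated Dynkin diagram is a chain of 7 nodes with a double edge at one end; the terminal node there is the unique long simple root (C_7), so the type is C_7 (the algebra sp(14)).

C_7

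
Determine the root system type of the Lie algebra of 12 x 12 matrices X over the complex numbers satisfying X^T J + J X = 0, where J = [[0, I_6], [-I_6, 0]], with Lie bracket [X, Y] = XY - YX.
C_6 (sp(12))

This is sp(12), which has dimension 12(12+1)/2 = 78 and rank 12/2 = 6. In the classification of classical Lie algebras, the symplectic algebra sp(2n) has type C_n; here n = 6, so the Dynkin diagram is a chain of 6 nodes with a double edge at one end; the terminal node there is the unique long simple root (C_6). Hence the type is C_6.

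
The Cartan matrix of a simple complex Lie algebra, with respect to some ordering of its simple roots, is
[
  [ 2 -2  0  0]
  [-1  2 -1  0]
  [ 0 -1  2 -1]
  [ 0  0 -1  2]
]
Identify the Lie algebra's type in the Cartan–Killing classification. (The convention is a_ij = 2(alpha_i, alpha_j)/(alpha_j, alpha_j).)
The matrix has rank 4 with 2's on the diagonal. Reading the off-diagonal entries as Dynkin edges (a single edge where a_ij = a_ji = -1; a double or triple edge where a_ij * a_ji = 2 or 3), the diagram is a chain of 4 nodes with a double edge at one end; the terminal node there is the unique long simple root (C_4). One simple-root ordering that puts it in standard form is (alpha_4, alpha_3, alpha_2, alpha_1). So the algebra is type C_4, i.e. sp(8).

C_4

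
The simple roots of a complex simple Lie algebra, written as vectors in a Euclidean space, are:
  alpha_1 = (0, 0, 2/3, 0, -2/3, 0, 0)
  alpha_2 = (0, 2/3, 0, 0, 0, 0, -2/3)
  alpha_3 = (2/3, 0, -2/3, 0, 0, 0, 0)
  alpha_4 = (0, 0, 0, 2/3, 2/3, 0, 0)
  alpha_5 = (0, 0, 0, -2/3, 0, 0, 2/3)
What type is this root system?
Compute the Cartan integers a_ij = 2(alpha_i, alpha_j)/(alpha_j, alpha_j); the resulting 5x5 Cartan matrix is
[[2, 0, -1, -1, 0], [0, 2, 0, 0, -1], [-1, 0, 2, 0, 0], [-1, 0, 0, 2, -1], [0, -1, 0, -1, 2]].
All simple roots have the same length, so the diagram is simply laced. The associated Dynkin diagram is a chain of 5 nodes with single edges (A_5), so the type is A_5 (the algebra sl(6)).

A5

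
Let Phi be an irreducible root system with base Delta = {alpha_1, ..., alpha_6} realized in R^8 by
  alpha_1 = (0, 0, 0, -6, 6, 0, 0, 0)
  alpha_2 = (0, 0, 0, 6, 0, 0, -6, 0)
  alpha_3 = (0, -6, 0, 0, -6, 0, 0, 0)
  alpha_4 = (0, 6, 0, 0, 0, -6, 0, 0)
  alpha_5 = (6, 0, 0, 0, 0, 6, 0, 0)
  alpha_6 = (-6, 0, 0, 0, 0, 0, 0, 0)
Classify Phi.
B_6

Compute the Cartan integers a_ij = 2(alpha_i, alpha_j)/(alpha_j, alpha_j); the resulting 6x6 Cartan matrix is
[[2, -1, -1, 0, 0, 0], [-1, 2, 0, 0, 0, 0], [-1, 0, 2, -1, 0, 0], [0, 0, -1, 2, -1, 0], [0, 0, 0, -1, 2, -2], [0, 0, 0, 0, -1, 2]].
The roots have two lengths (squared-length ratio 2:1); the short ones are alpha_{6}. The associated Dynkin diagram is a chain of 6 nodes with a double edge at one end; the terminal node there is the unique short simple root (B_6), so the type is B_6 (the algebra so(13)).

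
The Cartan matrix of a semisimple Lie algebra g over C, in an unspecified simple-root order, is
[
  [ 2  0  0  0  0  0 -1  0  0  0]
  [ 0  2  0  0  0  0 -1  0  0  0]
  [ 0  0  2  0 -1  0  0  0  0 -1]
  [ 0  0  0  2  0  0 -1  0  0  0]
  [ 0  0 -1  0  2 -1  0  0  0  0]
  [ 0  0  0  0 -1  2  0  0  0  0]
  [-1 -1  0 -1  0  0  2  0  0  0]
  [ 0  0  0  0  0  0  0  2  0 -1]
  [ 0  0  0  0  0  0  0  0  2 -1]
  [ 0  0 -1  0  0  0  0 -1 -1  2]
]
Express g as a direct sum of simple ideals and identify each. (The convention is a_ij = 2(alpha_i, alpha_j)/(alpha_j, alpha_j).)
The diagram associated to this matrix has two connected components: the simple roots {alpha_1, alpha_2, alpha_4, alpha_7} form a chain of 2 nodes with a fork of two nodes at one end (D_4), and {alpha_3, alpha_5, alpha_6, alpha_8, alpha_9, alpha_10} form a chain of 4 nodes with a fork of two nodes at one end (D_6). A semisimple Lie algebra decomposes uniquely as the direct sum of simple ideals, one per connected component of its Dynkin diagram, so g ≅ D_4 ⊕ D_6 (dimension 28 + 66 = 94).

D_4 (so(8)) + D_6 (so(12))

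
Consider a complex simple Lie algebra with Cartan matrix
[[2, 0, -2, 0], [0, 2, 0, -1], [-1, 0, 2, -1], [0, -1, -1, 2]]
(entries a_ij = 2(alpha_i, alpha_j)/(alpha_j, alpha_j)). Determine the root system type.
The matrix has rank 4 with 2's on the diagonal. Reading the off-diagonal entries as Dynkin edges (a single edge where a_ij = a_ji = -1; a double or triple edge where a_ij * a_ji = 2 or 3), the diagram is a chain of 4 nodes with a double edge at one end; the terminal node there is the unique long simple root (C_4). One simple-root ordering that puts it in standard form is (alpha_2, alpha_4, alpha_3, alpha_1). So the algebra is type C_4, i.e. sp(8).

C4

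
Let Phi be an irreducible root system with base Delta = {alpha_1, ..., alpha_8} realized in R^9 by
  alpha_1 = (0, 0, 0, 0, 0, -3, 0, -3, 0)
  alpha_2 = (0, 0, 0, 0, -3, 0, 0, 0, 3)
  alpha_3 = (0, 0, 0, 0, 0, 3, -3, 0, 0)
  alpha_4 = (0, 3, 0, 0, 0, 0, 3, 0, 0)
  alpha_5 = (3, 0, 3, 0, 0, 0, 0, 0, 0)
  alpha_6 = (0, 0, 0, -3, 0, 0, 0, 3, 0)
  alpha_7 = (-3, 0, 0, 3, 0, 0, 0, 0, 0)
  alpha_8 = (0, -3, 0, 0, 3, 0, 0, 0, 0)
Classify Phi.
Compute the Cartan integers a_ij = 2(alpha_i, alpha_j)/(alpha_j, alpha_j); the resulting 8x8 Cartan matrix is
[[2, 0, -1, 0, 0, -1, 0, 0], [0, 2, 0, 0, 0, 0, 0, -1], [-1, 0, 2, -1, 0, 0, 0, 0], [0, 0, -1, 2, 0, 0, 0, -1], [0, 0, 0, 0, 2, 0, -1, 0], [-1, 0, 0, 0, 0, 2, -1, 0], [0, 0, 0, 0, -1, -1, 2, 0], [0, -1, 0, -1, 0, 0, 0, 2]].
All simple roots have the same length, so the diagram is simply laced. The associated Dynkin diagram is a chain of 8 nodes with single edges (A_8), so the type is A_8 (the algebra sl(9)).

A8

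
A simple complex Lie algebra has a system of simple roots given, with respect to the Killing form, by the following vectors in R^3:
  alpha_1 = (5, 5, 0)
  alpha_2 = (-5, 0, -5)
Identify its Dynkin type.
Compute the Cartan integers a_ij = 2(alpha_i, alpha_j)/(alpha_j, alpha_j); the resulting 2x2 Cartan matrix is
[[2, -1], [-1, 2]].
All simple roots have the same length, so the diagram is simply laced. The associated Dynkin diagram is a chain of 2 nodes with single edges (A_2), so the type is A_2 (the algebra sl(3)).

A_2 (sl(3))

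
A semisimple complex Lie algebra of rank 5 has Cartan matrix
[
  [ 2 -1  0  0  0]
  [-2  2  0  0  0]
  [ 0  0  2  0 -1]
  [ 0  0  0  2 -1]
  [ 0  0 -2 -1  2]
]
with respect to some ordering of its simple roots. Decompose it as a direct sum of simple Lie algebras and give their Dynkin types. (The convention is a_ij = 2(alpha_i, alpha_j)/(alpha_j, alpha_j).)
The diagram associated to this matrix has two connected components: the simple roots {alpha_1, alpha_2} form a chain of 2 nodes with a double edge at one end; the terminal node there is the unique short simple root (B_2), and {alpha_3, alpha_4, alpha_5} form a chain of 3 nodes with a double edge at one end; the terminal node there is the unique short simple root (B_3). A semisimple Lie algebra decomposes uniquely as the direct sum of simple ideals, one per connected component of its Dynkin diagram, so g ≅ B_2 ⊕ B_3 (dimension 10 + 21 = 31).

B_2 + B_3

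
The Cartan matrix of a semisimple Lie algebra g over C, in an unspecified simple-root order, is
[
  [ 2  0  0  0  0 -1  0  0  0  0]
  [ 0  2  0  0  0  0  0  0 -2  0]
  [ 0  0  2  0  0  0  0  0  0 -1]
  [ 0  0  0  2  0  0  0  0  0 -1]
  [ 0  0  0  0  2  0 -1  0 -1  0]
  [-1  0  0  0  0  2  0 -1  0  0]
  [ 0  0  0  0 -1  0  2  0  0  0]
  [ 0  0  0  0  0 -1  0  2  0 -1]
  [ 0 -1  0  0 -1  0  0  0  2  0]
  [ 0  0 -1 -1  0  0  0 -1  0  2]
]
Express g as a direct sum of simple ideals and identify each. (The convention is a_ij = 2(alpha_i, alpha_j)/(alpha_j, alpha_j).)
The diagram associated to this matrix has two connected components: the simple roots {alpha_2, alpha_5, alpha_7, alpha_9} form a chain of 4 nodes with a double edge at one end; the terminal node there is the unique long simple root (C_4), and {alpha_1, alpha_3, alpha_4, alpha_6, alpha_8, alpha_10} form a chain of 4 nodes with a fork of two nodes at one end (D_6). A semisimple Lie algebra decomposes uniquely as the direct sum of simple ideals, one per connected component of its Dynkin diagram, so g ≅ C_4 ⊕ D_6 (dimension 36 + 66 = 102).

C4 ⊕ D6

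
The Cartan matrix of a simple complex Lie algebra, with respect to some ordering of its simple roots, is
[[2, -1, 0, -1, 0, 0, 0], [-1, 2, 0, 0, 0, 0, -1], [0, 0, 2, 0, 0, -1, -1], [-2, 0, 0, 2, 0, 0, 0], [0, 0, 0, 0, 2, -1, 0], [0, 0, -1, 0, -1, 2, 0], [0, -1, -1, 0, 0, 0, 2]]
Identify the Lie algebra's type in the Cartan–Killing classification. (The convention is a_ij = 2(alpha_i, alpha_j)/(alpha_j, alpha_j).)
C7

The matrix has rank 7 with 2's on the diagonal. Reading the off-diagonal entries as Dynkin edges (a single edge where a_ij = a_ji = -1; a double or triple edge where a_ij * a_ji = 2 or 3), the diagram is a chain of 7 nodes with a double edge at one end; the terminal node there is the unique long simple root (C_7). One simple-root ordering that puts it in standard form is (alpha_5, alpha_6, alpha_3, alpha_7, alpha_2, alpha_1, alpha_4). So the algebra is type C_7, i.e. sp(14).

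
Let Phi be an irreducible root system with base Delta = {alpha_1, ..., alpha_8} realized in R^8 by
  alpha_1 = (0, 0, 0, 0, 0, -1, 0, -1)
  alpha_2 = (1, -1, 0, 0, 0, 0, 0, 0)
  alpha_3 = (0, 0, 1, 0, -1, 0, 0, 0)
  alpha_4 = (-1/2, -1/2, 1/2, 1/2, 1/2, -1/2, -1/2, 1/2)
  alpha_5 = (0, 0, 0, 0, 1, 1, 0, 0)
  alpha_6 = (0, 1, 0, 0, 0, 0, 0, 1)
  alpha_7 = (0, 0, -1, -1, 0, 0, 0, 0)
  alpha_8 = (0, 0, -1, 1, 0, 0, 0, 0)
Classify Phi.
Compute the Cartan integers a_ij = 2(alpha_i, alpha_j)/(alpha_j, alpha_j); the resulting 8x8 Cartan matrix is
[[2, 0, 0, 0, -1, -1, 0, 0], [0, 2, 0, 0, 0, -1, 0, 0], [0, 0, 2, 0, -1, 0, -1, -1], [0, 0, 0, 2, 0, 0, -1, 0], [-1, 0, -1, 0, 2, 0, 0, 0], [-1, -1, 0, 0, 0, 2, 0, 0], [0, 0, -1, -1, 0, 0, 2, 0], [0, 0, -1, 0, 0, 0, 0, 2]].
All simple roots have the same length, so the diagram is simply laced. The associated Dynkin diagram is a chain of 7 nodes with one extra node attached to the third node from one end (E_8), so the type is E_8.

E8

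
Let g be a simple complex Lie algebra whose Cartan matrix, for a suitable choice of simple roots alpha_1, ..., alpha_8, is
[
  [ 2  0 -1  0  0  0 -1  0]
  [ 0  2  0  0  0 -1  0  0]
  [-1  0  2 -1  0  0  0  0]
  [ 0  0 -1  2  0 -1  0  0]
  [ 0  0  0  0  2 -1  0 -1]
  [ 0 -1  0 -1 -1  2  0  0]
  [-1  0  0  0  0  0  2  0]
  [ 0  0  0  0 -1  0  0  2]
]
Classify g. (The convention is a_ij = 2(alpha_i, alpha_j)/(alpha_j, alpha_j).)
The matrix has rank 8 with 2's on the diagonal. Reading the off-diagonal entries as Dynkin edges (a single edge where a_ij = a_ji = -1; a double or triple edge where a_ij * a_ji = 2 or 3), the diagram is a chain of 7 nodes with one extra node attached to the third node from one end (E_8). One simple-root ordering that puts it in standard form is (alpha_8, alpha_2, alpha_5, alpha_6, alpha_4, alpha_3, alpha_1, alpha_7). So the algebra is type E_8.

type E_8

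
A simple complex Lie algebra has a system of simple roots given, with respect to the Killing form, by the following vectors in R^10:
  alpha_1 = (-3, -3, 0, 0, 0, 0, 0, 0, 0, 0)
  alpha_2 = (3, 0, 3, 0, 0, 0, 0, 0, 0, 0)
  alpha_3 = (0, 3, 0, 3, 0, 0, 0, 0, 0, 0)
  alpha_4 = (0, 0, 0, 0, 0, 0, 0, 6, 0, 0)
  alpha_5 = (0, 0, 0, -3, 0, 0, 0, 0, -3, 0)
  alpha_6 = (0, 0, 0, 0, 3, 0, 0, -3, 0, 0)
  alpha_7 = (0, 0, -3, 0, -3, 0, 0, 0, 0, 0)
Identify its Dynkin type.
Compute the Cartan integers a_ij = 2(alpha_i, alpha_j)/(alpha_j, alpha_j); the resulting 7x7 Cartan matrix is
[[2, -1, -1, 0, 0, 0, 0], [-1, 2, 0, 0, 0, 0, -1], [-1, 0, 2, 0, -1, 0, 0], [0, 0, 0, 2, 0, -2, 0], [0, 0, -1, 0, 2, 0, 0], [0, 0, 0, -1, 0, 2, -1], [0, -1, 0, 0, 0, -1, 2]].
The roots have two lengths (squared-length ratio 2:1); the short ones are alpha_{1,2,3,5,6,7}. The associated Dynkin diagram is a chain of 7 nodes with a double edge at one end; the terminal node there is the unique long simple root (C_7), so the type is C_7 (the algebra sp(14)).

C_7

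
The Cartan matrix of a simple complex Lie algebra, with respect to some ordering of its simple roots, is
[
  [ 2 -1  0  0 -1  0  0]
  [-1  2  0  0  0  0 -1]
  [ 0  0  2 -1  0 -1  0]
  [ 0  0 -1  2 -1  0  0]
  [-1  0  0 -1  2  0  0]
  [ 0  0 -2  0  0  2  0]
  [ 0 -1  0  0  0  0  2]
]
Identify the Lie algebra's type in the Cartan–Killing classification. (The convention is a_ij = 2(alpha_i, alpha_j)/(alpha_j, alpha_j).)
The matrix has rank 7 with 2's on the diagonal. Reading the off-diagonal entries as Dynkin edges (a single edge where a_ij = a_ji = -1; a double or triple edge where a_ij * a_ji = 2 or 3), the diagram is a chain of 7 nodes with a double edge at one end; the terminal node there is the unique long simple root (C_7). One simple-root ordering that puts it in standard form is (alpha_7, alpha_2, alpha_1, alpha_5, alpha_4, alpha_3, alpha_6). So the algebra is type C_7, i.e. sp(14).

type C_7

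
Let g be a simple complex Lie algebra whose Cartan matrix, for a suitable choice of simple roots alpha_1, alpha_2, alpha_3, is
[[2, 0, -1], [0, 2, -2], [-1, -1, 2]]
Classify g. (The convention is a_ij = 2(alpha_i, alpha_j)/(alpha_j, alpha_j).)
C3

The matrix has rank 3 with 2's on the diagonal. Reading the off-diagonal entries as Dynkin edges (a single edge where a_ij = a_ji = -1; a double or triple edge where a_ij * a_ji = 2 or 3), the diagram is a chain of 3 nodes with a double edge at one end; the terminal node there is the unique long simple root (C_3). One simple-root ordering that puts it in standard form is (alpha_1, alpha_3, alpha_2). So the algebra is type C_3, i.e. sp(6).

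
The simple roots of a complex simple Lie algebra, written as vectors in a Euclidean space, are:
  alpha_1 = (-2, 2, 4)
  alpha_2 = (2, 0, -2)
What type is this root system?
G2

Compute the Cartan integers a_ij = 2(alpha_i, alpha_j)/(alpha_j, alpha_j); the resulting 2x2 Cartan matrix is
[[2, -3], [-1, 2]].
The roots have two lengths (squared-length ratio 3:1); the short ones are alpha_{2}. The associated Dynkin diagram is two nodes joined by a triple edge (G_2), so the type is G_2.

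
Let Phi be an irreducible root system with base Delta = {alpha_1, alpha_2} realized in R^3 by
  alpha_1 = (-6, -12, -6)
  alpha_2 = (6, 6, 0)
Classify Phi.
Compute the Cartan integers a_ij = 2(alpha_i, alpha_j)/(alpha_j, alpha_j); the resulting 2x2 Cartan matrix is
[[2, -3], [-1, 2]].
The roots have two lengths (squared-length ratio 3:1); the short ones are alpha_{2}. The associated Dynkin diagram is two nodes joined by a triple edge (G_2), so the type is G_2.

G_2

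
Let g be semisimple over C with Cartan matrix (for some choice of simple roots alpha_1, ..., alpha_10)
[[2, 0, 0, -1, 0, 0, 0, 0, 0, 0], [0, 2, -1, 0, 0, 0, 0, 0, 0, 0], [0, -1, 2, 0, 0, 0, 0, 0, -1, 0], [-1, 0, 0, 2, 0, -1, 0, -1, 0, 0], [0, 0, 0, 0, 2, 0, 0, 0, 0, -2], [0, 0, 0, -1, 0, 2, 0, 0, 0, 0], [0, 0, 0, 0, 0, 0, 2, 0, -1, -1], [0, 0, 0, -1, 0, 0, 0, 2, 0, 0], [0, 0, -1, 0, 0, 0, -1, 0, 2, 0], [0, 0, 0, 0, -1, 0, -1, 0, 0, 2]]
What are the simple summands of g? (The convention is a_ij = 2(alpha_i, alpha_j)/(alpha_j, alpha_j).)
C_6 (sp(12)) + D_4 (so(8))

The diagram associated to this matrix has two connected components: the simple roots {alpha_2, alpha_3, alpha_5, alpha_7, alpha_9, alpha_10} form a chain of 6 nodes with a double edge at one end; the terminal node there is the unique long simple root (C_6), and {alpha_1, alpha_4, alpha_6, alpha_8} form a chain of 2 nodes with a fork of two nodes at one end (D_4). A semisimple Lie algebra decomposes uniquely as the direct sum of simple ideals, one per connected component of its Dynkin diagram, so g ≅ C_6 ⊕ D_4 (dimension 78 + 28 = 106).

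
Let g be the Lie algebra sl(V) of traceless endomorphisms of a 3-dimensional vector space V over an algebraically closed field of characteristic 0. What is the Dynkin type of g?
A_2

This is sl(3), which has dimension 3^2 - 1 = 8 and rank 3 - 1 = 2 (a Cartan subalgebra is the diagonal traceless matrices). In the classification of classical Lie algebras, the special linear algebra sl(n+1) has type A_n; here n = 2, so the Dynkin diagram is a chain of 2 nodes with single edges (A_2). Hence the type is A_2.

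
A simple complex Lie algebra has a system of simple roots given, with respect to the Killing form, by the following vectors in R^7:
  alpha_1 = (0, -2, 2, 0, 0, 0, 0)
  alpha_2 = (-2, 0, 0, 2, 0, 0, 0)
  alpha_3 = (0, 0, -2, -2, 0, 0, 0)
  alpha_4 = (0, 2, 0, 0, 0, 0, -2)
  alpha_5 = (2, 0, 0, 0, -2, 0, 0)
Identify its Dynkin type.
Compute the Cartan integers a_ij = 2(alpha_i, alpha_j)/(alpha_j, alpha_j); the resulting 5x5 Cartan matrix is
[[2, 0, -1, -1, 0], [0, 2, -1, 0, -1], [-1, -1, 2, 0, 0], [-1, 0, 0, 2, 0], [0, -1, 0, 0, 2]].
All simple roots have the same length, so the diagram is simply laced. The associated Dynkin diagram is a chain of 5 nodes with single edges (A_5), so the type is A_5 (the algebra sl(6)).

type A_5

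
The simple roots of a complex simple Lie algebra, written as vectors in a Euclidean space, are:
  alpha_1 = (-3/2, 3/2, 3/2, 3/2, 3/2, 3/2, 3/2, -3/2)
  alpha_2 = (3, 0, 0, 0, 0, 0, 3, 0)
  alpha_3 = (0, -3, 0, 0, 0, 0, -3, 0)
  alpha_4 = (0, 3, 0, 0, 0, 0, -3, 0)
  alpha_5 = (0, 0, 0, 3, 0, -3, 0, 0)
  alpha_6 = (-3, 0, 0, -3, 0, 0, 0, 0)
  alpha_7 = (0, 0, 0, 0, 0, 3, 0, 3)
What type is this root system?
Compute the Cartan integers a_ij = 2(alpha_i, alpha_j)/(alpha_j, alpha_j); the resulting 7x7 Cartan matrix is
[[2, 0, -1, 0, 0, 0, 0], [0, 2, -1, -1, 0, -1, 0], [-1, -1, 2, 0, 0, 0, 0], [0, -1, 0, 2, 0, 0, 0], [0, 0, 0, 0, 2, -1, -1], [0, -1, 0, 0, -1, 2, 0], [0, 0, 0, 0, -1, 0, 2]].
All simple roots have the same length, so the diagram is simply laced. The associated Dynkin diagram is a chain of 6 nodes with one extra node attached to the third node from one end (E_7), so the type is E_7.

E_7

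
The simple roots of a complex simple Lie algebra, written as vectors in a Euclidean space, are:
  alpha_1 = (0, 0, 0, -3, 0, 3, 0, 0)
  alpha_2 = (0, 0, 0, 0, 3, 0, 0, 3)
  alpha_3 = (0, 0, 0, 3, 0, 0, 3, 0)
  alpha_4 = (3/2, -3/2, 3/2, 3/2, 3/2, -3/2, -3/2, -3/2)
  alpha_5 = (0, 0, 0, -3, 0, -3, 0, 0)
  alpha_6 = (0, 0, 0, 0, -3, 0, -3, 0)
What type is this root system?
E6

Compute the Cartan integers a_ij = 2(alpha_i, alpha_j)/(alpha_j, alpha_j); the resulting 6x6 Cartan matrix is
[[2, 0, -1, -1, 0, 0], [0, 2, 0, 0, 0, -1], [-1, 0, 2, 0, -1, -1], [-1, 0, 0, 2, 0, 0], [0, 0, -1, 0, 2, 0], [0, -1, -1, 0, 0, 2]].
All simple roots have the same length, so the diagram is simply laced. The associated Dynkin diagram is a chain of 5 nodes with one extra node attached to the third node from one end (E_6), so the type is E_6.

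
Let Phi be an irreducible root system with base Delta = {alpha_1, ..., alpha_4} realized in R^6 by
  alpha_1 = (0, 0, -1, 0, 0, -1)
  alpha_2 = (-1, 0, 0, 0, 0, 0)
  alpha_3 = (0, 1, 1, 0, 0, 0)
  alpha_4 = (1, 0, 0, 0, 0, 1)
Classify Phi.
B_4 (so(9))

Compute the Cartan integers a_ij = 2(alpha_i, alpha_j)/(alpha_j, alpha_j); the resulting 4x4 Cartan matrix is
[[2, 0, -1, -1], [0, 2, 0, -1], [-1, 0, 2, 0], [-1, -2, 0, 2]].
The roots have two lengths (squared-length ratio 2:1); the short ones are alpha_{2}. The associated Dynkin diagram is a chain of 4 nodes with a double edge at one end; the terminal node there is the unique short simple root (B_4), so the type is B_4 (the algebra so(9)).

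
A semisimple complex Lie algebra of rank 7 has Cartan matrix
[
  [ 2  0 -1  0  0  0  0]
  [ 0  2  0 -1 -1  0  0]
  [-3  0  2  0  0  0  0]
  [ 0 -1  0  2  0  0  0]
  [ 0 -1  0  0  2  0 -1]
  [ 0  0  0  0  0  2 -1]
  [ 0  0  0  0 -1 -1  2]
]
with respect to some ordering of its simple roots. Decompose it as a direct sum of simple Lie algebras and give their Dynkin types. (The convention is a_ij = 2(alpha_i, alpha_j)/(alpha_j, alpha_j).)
type A_5 + type G_2

The diagram associated to this matrix has two connected components: the simple roots {alpha_2, alpha_4, alpha_5, alpha_6, alpha_7} form a chain of 5 nodes with single edges (A_5), and {alpha_1, alpha_3} form two nodes joined by a triple edge (G_2). A semisimple Lie algebra decomposes uniquely as the direct sum of simple ideals, one per connected component of its Dynkin diagram, so g ≅ A_5 ⊕ G_2 (dimension 35 + 14 = 49).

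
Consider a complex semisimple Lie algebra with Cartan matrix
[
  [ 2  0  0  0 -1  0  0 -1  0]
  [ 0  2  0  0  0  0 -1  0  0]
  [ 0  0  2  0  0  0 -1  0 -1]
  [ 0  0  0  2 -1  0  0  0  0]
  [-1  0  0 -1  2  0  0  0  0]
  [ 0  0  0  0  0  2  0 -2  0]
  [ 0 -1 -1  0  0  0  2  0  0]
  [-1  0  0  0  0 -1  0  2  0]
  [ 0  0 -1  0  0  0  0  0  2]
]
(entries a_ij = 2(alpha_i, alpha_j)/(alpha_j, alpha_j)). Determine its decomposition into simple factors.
type A_4 + type C_5

The diagram associated to this matrix has two connected components: the simple roots {alpha_2, alpha_3, alpha_7, alpha_9} form a chain of 4 nodes with single edges (A_4), and {alpha_1, alpha_4, alpha_5, alpha_6, alpha_8} form a chain of 5 nodes with a double edge at one end; the terminal node there is the unique long simple root (C_5). A semisimple Lie algebra decomposes uniquely as the direct sum of simple ideals, one per connected component of its Dynkin diagram, so g ≅ A_4 ⊕ C_5 (dimension 24 + 55 = 79).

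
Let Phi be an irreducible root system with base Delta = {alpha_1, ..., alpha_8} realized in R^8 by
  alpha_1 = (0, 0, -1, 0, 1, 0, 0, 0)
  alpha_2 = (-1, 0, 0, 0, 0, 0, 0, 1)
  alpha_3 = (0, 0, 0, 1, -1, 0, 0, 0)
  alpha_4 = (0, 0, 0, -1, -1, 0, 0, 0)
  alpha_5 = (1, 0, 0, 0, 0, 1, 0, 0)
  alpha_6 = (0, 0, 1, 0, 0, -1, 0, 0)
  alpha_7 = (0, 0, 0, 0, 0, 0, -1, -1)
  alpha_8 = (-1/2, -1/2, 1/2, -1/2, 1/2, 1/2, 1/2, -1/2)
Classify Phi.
Compute the Cartan integers a_ij = 2(alpha_i, alpha_j)/(alpha_j, alpha_j); the resulting 8x8 Cartan matrix is
[[2, 0, -1, -1, 0, -1, 0, 0], [0, 2, 0, 0, -1, 0, -1, 0], [-1, 0, 2, 0, 0, 0, 0, -1], [-1, 0, 0, 2, 0, 0, 0, 0], [0, -1, 0, 0, 2, -1, 0, 0], [-1, 0, 0, 0, -1, 2, 0, 0], [0, -1, 0, 0, 0, 0, 2, 0], [0, 0, -1, 0, 0, 0, 0, 2]].
All simple roots have the same length, so the diagram is simply laced. The associated Dynkin diagram is a chain of 7 nodes with one extra node attached to the third node from one end (E_8), so the type is E_8.

E8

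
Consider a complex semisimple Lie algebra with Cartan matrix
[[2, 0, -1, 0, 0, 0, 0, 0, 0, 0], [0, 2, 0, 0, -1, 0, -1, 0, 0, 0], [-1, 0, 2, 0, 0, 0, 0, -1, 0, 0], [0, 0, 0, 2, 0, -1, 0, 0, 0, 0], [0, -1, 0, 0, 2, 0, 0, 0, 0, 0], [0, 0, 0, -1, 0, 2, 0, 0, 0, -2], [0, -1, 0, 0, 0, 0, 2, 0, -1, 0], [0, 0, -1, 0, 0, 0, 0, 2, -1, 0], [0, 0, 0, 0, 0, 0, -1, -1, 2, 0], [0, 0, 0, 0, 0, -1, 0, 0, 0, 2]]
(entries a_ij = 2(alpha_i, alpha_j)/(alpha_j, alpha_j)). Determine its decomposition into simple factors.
type A_7 ⊕ type B_3

The diagram associated to this matrix has two connected components: the simple roots {alpha_1, alpha_2, alpha_3, alpha_5, alpha_7, alpha_8, alpha_9} form a chain of 7 nodes with single edges (A_7), and {alpha_4, alpha_6, alpha_10} form a chain of 3 nodes with a double edge at one end; the terminal node there is the unique short simple root (B_3). A semisimple Lie algebra decomposes uniquely as the direct sum of simple ideals, one per connected component of its Dynkin diagram, so g ≅ A_7 ⊕ B_3 (dimension 63 + 21 = 84).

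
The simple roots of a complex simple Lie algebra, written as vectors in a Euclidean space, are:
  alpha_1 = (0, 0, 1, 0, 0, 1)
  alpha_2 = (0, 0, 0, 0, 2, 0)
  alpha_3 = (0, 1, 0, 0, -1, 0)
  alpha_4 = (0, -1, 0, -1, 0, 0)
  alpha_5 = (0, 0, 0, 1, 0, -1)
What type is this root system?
Compute the Cartan integers a_ij = 2(alpha_i, alpha_j)/(alpha_j, alpha_j); the resulting 5x5 Cartan matrix is
[[2, 0, 0, 0, -1], [0, 2, -2, 0, 0], [0, -1, 2, -1, 0], [0, 0, -1, 2, -1], [-1, 0, 0, -1, 2]].
The roots have two lengths (squared-length ratio 2:1); the short ones are alpha_{1,3,4,5}. The associated Dynkin diagram is a chain of 5 nodes with a double edge at one end; the terminal node there is the unique long simple root (C_5), so the type is C_5 (the algebra sp(10)).

C_5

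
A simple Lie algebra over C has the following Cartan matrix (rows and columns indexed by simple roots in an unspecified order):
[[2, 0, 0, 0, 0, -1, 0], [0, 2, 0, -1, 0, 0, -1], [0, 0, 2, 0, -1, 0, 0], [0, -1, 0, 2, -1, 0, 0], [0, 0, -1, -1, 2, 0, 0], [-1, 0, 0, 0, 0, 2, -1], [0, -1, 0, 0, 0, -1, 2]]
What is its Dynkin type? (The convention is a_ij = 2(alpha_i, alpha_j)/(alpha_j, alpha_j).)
The matrix has rank 7 with 2's on the diagonal. Reading the off-diagonal entries as Dynkin edges (a single edge where a_ij = a_ji = -1; a double or triple edge where a_ij * a_ji = 2 or 3), the diagram is a chain of 7 nodes with single edges (A_7). One simple-root ordering that puts it in standard form is (alpha_3, alpha_5, alpha_4, alpha_2, alpha_7, alpha_6, alpha_1). So the algebra is type A_7, i.e. sl(8).

type A_7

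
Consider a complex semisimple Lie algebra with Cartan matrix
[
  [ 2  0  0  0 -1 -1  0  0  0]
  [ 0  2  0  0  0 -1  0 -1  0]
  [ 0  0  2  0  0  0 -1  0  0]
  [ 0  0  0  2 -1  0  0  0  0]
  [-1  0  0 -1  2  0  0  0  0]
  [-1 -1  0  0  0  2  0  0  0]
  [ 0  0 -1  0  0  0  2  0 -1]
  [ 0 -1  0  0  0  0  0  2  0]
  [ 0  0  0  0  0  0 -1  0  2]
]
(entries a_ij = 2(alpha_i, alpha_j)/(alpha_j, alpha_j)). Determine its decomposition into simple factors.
The diagram associated to this matrix has two connected components: the simple roots {alpha_3, alpha_7, alpha_9} form a chain of 3 nodes with single edges (A_3), and {alpha_1, alpha_2, alpha_4, alpha_5, alpha_6, alpha_8} form a chain of 6 nodes with single edges (A_6). A semisimple Lie algebra decomposes uniquely as the direct sum of simple ideals, one per connected component of its Dynkin diagram, so g ≅ A_3 ⊕ A_6 (dimension 15 + 48 = 63).

A3 + A6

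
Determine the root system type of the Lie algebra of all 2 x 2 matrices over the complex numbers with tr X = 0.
This is sl(2), which has dimension 2^2 - 1 = 3 and rank 2 - 1 = 1 (a Cartan subalgebra is the diagonal traceless matrices). In the classification of classical Lie algebras, the special linear algebra sl(n+1) has type A_n; here n = 1, so the Dynkin diagram is a chain of 1 nodes with single edges (A_1). Hence the type is A_1.

A1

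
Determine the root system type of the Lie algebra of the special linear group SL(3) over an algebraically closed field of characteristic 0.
This is sl(3), which has dimension 3^2 - 1 = 8 and rank 3 - 1 = 2 (a Cartan subalgebra is the diagonal traceless matrices). In the classification of classical Lie algebras, the special linear algebra sl(n+1) has type A_n; here n = 2, so the Dynkin diagram is a chain of 2 nodes with single edges (A_2). Hence the type is A_2.

A_2 (sl(3))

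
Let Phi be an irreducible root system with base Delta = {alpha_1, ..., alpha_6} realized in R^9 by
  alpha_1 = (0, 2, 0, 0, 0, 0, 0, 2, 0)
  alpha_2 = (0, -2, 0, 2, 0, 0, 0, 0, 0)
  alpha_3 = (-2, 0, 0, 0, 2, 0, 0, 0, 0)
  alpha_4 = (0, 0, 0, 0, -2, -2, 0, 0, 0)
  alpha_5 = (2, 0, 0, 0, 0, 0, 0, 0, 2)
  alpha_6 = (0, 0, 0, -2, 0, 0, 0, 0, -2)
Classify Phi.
Compute the Cartan integers a_ij = 2(alpha_i, alpha_j)/(alpha_j, alpha_j); the resulting 6x6 Cartan matrix is
[[2, -1, 0, 0, 0, 0], [-1, 2, 0, 0, 0, -1], [0, 0, 2, -1, -1, 0], [0, 0, -1, 2, 0, 0], [0, 0, -1, 0, 2, -1], [0, -1, 0, 0, -1, 2]].
All simple roots have the same length, so the diagram is simply laced. The associated Dynkin diagram is a chain of 6 nodes with single edges (A_6), so the type is A_6 (the algebra sl(7)).

type A_6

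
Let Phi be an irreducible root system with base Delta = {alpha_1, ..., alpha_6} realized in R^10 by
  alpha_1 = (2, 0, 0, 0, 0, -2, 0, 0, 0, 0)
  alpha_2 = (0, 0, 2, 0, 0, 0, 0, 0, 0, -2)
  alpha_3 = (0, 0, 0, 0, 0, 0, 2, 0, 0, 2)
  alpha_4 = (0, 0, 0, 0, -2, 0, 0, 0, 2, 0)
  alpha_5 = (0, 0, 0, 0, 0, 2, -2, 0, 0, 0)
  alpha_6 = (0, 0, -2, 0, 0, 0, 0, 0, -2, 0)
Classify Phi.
Compute the Cartan integers a_ij = 2(alpha_i, alpha_j)/(alpha_j, alpha_j); the resulting 6x6 Cartan matrix is
[[2, 0, 0, 0, -1, 0], [0, 2, -1, 0, 0, -1], [0, -1, 2, 0, -1, 0], [0, 0, 0, 2, 0, -1], [-1, 0, -1, 0, 2, 0], [0, -1, 0, -1, 0, 2]].
All simple roots have the same length, so the diagram is simply laced. The associated Dynkin diagram is a chain of 6 nodes with single edges (A_6), so the type is A_6 (the algebra sl(7)).

A_6 (sl(7))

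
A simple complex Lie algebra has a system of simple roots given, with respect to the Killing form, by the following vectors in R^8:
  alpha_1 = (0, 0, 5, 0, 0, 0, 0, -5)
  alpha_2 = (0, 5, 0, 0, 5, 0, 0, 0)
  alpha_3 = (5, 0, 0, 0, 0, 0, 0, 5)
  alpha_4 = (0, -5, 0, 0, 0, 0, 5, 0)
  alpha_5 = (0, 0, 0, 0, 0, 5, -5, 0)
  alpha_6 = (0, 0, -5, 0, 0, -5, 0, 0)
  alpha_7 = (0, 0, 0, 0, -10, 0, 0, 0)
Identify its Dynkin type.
C7

Compute the Cartan integers a_ij = 2(alpha_i, alpha_j)/(alpha_j, alpha_j); the resulting 7x7 Cartan matrix is
[[2, 0, -1, 0, 0, -1, 0], [0, 2, 0, -1, 0, 0, -1], [-1, 0, 2, 0, 0, 0, 0], [0, -1, 0, 2, -1, 0, 0], [0, 0, 0, -1, 2, -1, 0], [-1, 0, 0, 0, -1, 2, 0], [0, -2, 0, 0, 0, 0, 2]].
The roots have two lengths (squared-length ratio 2:1); the short ones are alpha_{1,2,3,4,5,6}. The associated Dynkin diagram is a chain of 7 nodes with a double edge at one end; the terminal node there is the unique long simple root (C_7), so the type is C_7 (the algebra sp(14)).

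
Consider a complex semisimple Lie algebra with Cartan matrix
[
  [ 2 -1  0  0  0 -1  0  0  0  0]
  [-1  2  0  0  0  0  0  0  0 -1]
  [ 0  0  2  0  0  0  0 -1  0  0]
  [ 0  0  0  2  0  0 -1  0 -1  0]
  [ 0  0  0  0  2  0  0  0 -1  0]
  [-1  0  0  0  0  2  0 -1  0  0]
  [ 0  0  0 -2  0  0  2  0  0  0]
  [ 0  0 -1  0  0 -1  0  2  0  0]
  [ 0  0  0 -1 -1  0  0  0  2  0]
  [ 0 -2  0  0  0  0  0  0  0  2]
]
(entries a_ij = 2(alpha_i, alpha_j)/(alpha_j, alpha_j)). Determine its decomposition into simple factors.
The diagram associated to this matrix has two connected components: the simple roots {alpha_4, alpha_5, alpha_7, alpha_9} form a chain of 4 nodes with a double edge at one end; the terminal node there is the unique long simple root (C_4), and {alpha_1, alpha_2, alpha_3, alpha_6, alpha_8, alpha_10} form a chain of 6 nodes with a double edge at one end; the terminal node there is the unique long simple root (C_6). A semisimple Lie algebra decomposes uniquely as the direct sum of simple ideals, one per connected component of its Dynkin diagram, so g ≅ C_4 ⊕ C_6 (dimension 36 + 78 = 114).

type C_4 + type C_6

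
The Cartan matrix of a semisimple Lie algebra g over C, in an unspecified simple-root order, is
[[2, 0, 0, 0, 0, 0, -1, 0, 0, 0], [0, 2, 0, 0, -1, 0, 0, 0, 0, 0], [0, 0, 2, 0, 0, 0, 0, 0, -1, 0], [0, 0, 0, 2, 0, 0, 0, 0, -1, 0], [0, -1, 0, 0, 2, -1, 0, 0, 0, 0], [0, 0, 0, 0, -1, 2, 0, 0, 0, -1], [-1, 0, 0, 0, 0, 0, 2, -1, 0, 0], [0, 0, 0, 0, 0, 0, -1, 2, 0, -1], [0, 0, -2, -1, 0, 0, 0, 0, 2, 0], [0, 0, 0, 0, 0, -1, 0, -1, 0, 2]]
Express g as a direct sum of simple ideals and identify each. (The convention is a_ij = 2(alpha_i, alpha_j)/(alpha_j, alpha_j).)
The diagram associated to this matrix has two connected components: the simple roots {alpha_1, alpha_2, alpha_5, alpha_6, alpha_7, alpha_8, alpha_10} form a chain of 7 nodes with single edges (A_7), and {alpha_3, alpha_4, alpha_9} form a chain of 3 nodes with a double edge at one end; the terminal node there is the unique short simple root (B_3). A semisimple Lie algebra decomposes uniquely as the direct sum of simple ideals, one per connected component of its Dynkin diagram, so g ≅ A_7 ⊕ B_3 (dimension 63 + 21 = 84).

A_7 (sl(8)) ⊕ B_3 (so(7))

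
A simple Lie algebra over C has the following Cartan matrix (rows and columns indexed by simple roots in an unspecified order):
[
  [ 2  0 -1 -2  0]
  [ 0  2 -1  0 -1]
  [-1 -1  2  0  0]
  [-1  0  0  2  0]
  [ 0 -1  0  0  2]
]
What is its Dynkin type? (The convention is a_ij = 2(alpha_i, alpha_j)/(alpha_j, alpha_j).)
The matrix has rank 5 with 2's on the diagonal. Reading the off-diagonal entries as Dynkin edges (a single edge where a_ij = a_ji = -1; a double or triple edge where a_ij * a_ji = 2 or 3), the diagram is a chain of 5 nodes with a double edge at one end; the terminal node there is the unique short simple root (B_5). One simple-root ordering that puts it in standard form is (alpha_5, alpha_2, alpha_3, alpha_1, alpha_4). So the algebra is type B_5, i.e. so(11).

B5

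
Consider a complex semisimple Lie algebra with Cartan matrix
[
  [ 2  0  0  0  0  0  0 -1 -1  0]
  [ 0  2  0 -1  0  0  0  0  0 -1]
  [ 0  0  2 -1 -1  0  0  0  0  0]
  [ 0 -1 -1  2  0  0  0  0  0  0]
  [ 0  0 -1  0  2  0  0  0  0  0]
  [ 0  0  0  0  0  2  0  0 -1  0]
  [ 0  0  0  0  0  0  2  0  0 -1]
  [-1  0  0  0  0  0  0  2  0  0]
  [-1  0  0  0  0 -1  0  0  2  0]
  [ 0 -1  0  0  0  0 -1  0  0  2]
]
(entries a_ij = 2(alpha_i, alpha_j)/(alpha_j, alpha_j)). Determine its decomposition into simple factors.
type A_4 ⊕ type A_6

The diagram associated to this matrix has two connected components: the simple roots {alpha_1, alpha_6, alpha_8, alpha_9} form a chain of 4 nodes with single edges (A_4), and {alpha_2, alpha_3, alpha_4, alpha_5, alpha_7, alpha_10} form a chain of 6 nodes with single edges (A_6). A semisimple Lie algebra decomposes uniquely as the direct sum of simple ideals, one per connected component of its Dynkin diagram, so g ≅ A_4 ⊕ A_6 (dimension 24 + 48 = 72).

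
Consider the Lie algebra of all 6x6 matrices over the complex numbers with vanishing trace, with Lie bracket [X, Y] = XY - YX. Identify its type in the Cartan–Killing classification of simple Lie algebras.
This is sl(6), which has dimension 6^2 - 1 = 35 and rank 6 - 1 = 5 (a Cartan subalgebra is the diagonal traceless matrices). In the classification of classical Lie algebras, the special linear algebra sl(n+1) has type A_n; here n = 5, so the Dynkin diagram is a chain of 5 nodes with single edges (A_5). Hence the type is A_5.

A5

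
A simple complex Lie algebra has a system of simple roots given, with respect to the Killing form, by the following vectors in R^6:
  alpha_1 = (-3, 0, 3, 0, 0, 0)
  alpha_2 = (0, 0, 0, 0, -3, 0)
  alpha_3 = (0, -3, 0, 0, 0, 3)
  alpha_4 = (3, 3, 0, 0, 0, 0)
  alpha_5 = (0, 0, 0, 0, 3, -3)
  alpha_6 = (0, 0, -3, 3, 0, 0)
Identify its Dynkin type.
type B_6

Compute the Cartan integers a_ij = 2(alpha_i, alpha_j)/(alpha_j, alpha_j); the resulting 6x6 Cartan matrix is
[[2, 0, 0, -1, 0, -1], [0, 2, 0, 0, -1, 0], [0, 0, 2, -1, -1, 0], [-1, 0, -1, 2, 0, 0], [0, -2, -1, 0, 2, 0], [-1, 0, 0, 0, 0, 2]].
The roots have two lengths (squared-length ratio 2:1); the short ones are alpha_{2}. The associated Dynkin diagram is a chain of 6 nodes with a double edge at one end; the terminal node there is the unique short simple root (B_6), so the type is B_6 (the algebra so(13)).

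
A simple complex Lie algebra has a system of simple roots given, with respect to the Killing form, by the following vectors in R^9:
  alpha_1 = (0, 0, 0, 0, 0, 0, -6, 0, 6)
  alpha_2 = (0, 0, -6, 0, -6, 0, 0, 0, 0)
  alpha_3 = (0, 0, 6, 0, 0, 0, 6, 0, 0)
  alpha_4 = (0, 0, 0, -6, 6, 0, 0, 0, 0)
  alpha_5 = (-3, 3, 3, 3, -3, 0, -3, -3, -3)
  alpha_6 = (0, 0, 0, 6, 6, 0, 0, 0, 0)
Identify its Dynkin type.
Compute the Cartan integers a_ij = 2(alpha_i, alpha_j)/(alpha_j, alpha_j); the resulting 6x6 Cartan matrix is
[[2, 0, -1, 0, 0, 0], [0, 2, -1, -1, 0, -1], [-1, -1, 2, 0, 0, 0], [0, -1, 0, 2, -1, 0], [0, 0, 0, -1, 2, 0], [0, -1, 0, 0, 0, 2]].
All simple roots have the same length, so the diagram is simply laced. The associated Dynkin diagram is a chain of 5 nodes with one extra node attached to the third node from one end (E_6), so the type is E_6.

E6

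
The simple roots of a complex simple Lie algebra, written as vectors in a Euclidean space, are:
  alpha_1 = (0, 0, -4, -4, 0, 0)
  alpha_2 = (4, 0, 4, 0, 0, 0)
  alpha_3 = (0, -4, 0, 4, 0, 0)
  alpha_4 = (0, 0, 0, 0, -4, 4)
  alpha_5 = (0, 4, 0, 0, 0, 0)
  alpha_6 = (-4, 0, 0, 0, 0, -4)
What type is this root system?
B_6 (so(13))

Compute the Cartan integers a_ij = 2(alpha_i, alpha_j)/(alpha_j, alpha_j); the resulting 6x6 Cartan matrix is
[[2, -1, -1, 0, 0, 0], [-1, 2, 0, 0, 0, -1], [-1, 0, 2, 0, -2, 0], [0, 0, 0, 2, 0, -1], [0, 0, -1, 0, 2, 0], [0, -1, 0, -1, 0, 2]].
The roots have two lengths (squared-length ratio 2:1); the short ones are alpha_{5}. The associated Dynkin diagram is a chain of 6 nodes with a double edge at one end; the terminal node there is the unique short simple root (B_6), so the type is B_6 (the algebra so(13)).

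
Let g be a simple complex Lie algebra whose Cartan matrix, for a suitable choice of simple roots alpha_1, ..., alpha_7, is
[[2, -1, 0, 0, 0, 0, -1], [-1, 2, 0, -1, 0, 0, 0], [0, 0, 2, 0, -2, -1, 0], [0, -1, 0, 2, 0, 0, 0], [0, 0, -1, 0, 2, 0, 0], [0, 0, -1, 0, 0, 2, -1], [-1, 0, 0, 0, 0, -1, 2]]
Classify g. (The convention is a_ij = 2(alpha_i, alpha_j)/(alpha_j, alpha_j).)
The matrix has rank 7 with 2's on the diagonal. Reading the off-diagonal entries as Dynkin edges (a single edge where a_ij = a_ji = -1; a double or triple edge where a_ij * a_ji = 2 or 3), the diagram is a chain of 7 nodes with a double edge at one end; the terminal node there is the unique short simple root (B_7). One simple-root ordering that puts it in standard form is (alpha_4, alpha_2, alpha_1, alpha_7, alpha_6, alpha_3, alpha_5). So the algebra is type B_7, i.e. so(15).

B_7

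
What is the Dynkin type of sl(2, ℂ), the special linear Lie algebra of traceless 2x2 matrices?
This is sl(2), which has dimension 2^2 - 1 = 3 and rank 2 - 1 = 1 (a Cartan subalgebra is the diagonal traceless matrices). In the classification of classical Lie algebras, the special linear algebra sl(n+1) has type A_n; here n = 1, so the Dynkin diagram is a chain of 1 nodes with single edges (A_1). Hence the type is A_1.

type A_1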